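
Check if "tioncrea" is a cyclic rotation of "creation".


Word: "creation", Candidate: "tioncrea"
Method: check if candidate is substring of word+word
"creationcreation" contains "tioncrea"? Yes
Is rotation = Yes


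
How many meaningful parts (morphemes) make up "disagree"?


Word: "disagree"
Morphemes: dis- | agree
Each morpheme carries meaning
= 2 morphemes


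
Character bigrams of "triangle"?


Word: "triangle" (length 8)
Number of bigrams = 8 - 2 + 1 = 7
  Position 0: "tr"
  Position 1: "ri"
  Position 2: "ia"
  Position 3: "an"
  Position 4: "ng"
  Position 5: "gl"
  Position 6: "le"
Bigrams = "tr", "ri", "ia", "an", "ng", "gl", "le"


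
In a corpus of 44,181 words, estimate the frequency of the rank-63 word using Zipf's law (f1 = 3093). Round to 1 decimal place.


Zipf's law: f(r) = f(1) / r
f(1) = 3093
f(63) = 3093 / 63
= 49.1 occurrences


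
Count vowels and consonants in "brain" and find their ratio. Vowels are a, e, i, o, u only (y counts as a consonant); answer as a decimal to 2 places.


Word: "brain"
Vowels (a,e,i,o,u): 2
Consonants: 3
Ratio = 2/3
= 0.67


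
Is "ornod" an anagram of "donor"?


Word 1: "donor" → sorted: dnoor
Word 2: "ornod" → sorted: dnoor
Same letters? dnoor == dnoor
Anagram = Yes


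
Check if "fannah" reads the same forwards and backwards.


Word: "fannah"
Reversed: "hannaf"
Forward == Backward? fannah != hannaf
Palindrome = No


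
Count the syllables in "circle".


Word: "circle"
Syllable breakdown: cir | cle
Counting: 2 parts
= 2 syllables


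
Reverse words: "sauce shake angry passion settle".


Original: "sauce shake angry passion settle"
Words (1..n): sauce | shake | angry | passion | settle
Reversed (n..1): settle | passion | angry | shake | sauce
Result = "settle passion angry shake sauce"


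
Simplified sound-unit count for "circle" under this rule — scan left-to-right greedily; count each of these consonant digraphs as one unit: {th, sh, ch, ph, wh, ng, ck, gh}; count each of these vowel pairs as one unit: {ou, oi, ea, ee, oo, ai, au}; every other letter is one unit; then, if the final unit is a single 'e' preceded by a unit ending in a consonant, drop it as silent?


Word: "circle" (6 letters)
Left-to-right scan:
  [1] 'c' (letter)
  [2] 'i' (letter)
  [3] 'r' (letter)
  [4] 'c' (letter)
  [5] 'l' (letter)
  [6] 'e' (letter)
Units from scan: 6
Final unit is 'e' after a consonant -> drop as silent (-1)
Sound units = 5 units


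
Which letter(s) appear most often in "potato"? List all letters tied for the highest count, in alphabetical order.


Word: "potato"
Letter counts:
  'a': 1
  'o': 2
  'p': 1
  't': 2
Maximum count = 2
Most frequent = 'o', 't' (2 times each)


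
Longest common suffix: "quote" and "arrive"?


Word 1: "quote"
Word 2: "arrive"
Comparing from end:
  Pos -1: 'e' == 'e'
  Pos -2: 't' != 'v' (stop)
LCS = "e" (length 1)


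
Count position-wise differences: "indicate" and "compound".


Comparing character by character (same length = 8):
  Pos 0: 'i' vs 'c' !=
  Pos 1: 'n' vs 'o' !=
  Pos 2: 'd' vs 'm' !=
  Pos 3: 'i' vs 'p' !=
  Pos 4: 'c' vs 'o' !=
  Pos 5: 'a' vs 'u' !=
  Pos 6: 't' vs 'n' !=
  Pos 7: 'e' vs 'd' !=
Hamming distance = 8


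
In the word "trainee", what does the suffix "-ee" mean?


Suffix: -ee
As in: trainee -> train + -ee
Meaning = one who receives


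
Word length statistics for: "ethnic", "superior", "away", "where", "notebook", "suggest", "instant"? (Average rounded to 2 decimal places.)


Lengths: "ethnic"=6, "superior"=8, "away"=4, "where"=5, "notebook"=8, "suggest"=7, "instant"=7
Sum = 45, Count = 7
Average = 45/7 = 6.43
= avg=6.43, min=4, max=8


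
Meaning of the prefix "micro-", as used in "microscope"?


Prefix: micro-
Example: microscope (micro- + scope)
Meaning = small


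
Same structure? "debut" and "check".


Pattern of "debut": [0, 1, 2, 3, 4]
Pattern of "check": [0, 1, 2, 0, 3]
Patterns do not match
Same pattern = No


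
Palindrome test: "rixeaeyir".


Word: "rixeaeyir"
Reversed: "riyeaexir"
Forward == Backward? rixeaeyir != riyeaexir
Palindrome = No


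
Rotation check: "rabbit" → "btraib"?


Word: "rabbit", Candidate: "btraib"
Method: check if candidate is substring of word+word
"rabbitrabbit" contains "btraib"? No
Is rotation = No


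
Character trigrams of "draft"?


Word: "draft" (length 5)
Number of trigrams = 5 - 3 + 1 = 3
  Position 0: "dra"
  Position 1: "raf"
  Position 2: "aft"
Trigrams = "dra", "raf", "aft"


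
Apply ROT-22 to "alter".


Word: "alter"
Shift: 22
Each letter → (letter + shift) mod 26:
  'a' (0) + 22 = 22 → 'w'
  'l' (11) + 22 = 7 → 'h'
  't' (19) + 22 = 15 → 'p'
  'e' (4) + 22 = 0 → 'a'
  'r' (17) + 22 = 13 → 'n'
Result = "whpan"


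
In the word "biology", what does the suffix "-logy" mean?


Suffix: -logy
As in: biology -> bio- + -logy
Meaning = study of


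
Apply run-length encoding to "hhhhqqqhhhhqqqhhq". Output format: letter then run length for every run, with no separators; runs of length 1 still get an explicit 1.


String: "hhhhqqqhhhhqqqhhq"
Scanning for consecutive runs:
  'h' x 4
  'q' x 3
  'h' x 4
  'q' x 3
  'h' x 2
  'q' x 1
RLE = "h4q3h4q3h2q1"


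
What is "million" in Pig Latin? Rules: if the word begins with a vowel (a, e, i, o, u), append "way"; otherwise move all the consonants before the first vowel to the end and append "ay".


Word: "million"
Starts with consonant(s) → move to end, add 'ay'
Consonant cluster: "m"
Pig Latin = "illionmay"


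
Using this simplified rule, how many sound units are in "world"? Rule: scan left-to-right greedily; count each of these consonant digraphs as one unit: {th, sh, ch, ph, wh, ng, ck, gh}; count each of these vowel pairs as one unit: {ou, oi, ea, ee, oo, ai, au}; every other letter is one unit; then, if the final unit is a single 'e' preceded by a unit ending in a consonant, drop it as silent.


Word: "world" (5 letters)
Left-to-right scan:
  1. 'w' (letter)
  2. 'o' (letter)
  3. 'r' (letter)
  4. 'l' (letter)
  5. 'd' (letter)
Units from scan: 5
Sound units = 5 units


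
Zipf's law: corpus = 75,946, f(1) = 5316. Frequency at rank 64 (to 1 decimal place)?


Zipf's law: f(r) = f(1) / r
f(1) = 5316
f(64) = 5316 / 64
= 83.1 occurrences


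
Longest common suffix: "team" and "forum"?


Word 1: "team"
Word 2: "forum"
Comparing from end:
  Pos -1: 'm' == 'm'
  Pos -2: 'a' != 'u' (stop)
LCS = "m" (length 1)


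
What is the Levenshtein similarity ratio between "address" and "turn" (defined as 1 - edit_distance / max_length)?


Word 1: "address" (length 7)
Word 2: "turn" (length 4)
One optimal edit sequence:
  1. delete 'a'  (+1)
  2. substitute 'd' -> 't'  (+1)
  3. substitute 'd' -> 'u'  (+1)
  4. keep 'r'
  5. delete 'e'  (+1)
  6. delete 's'  (+1)
  7. substitute 's' -> 'n'  (+1)
Edit distance = 6
Max length = max(7, 4) = 7
Similarity = 1 - 6/7
= 0.1429


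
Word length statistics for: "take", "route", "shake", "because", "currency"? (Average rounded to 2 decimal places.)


Lengths: "take"=4, "route"=5, "shake"=5, "because"=7, "currency"=8
Sum = 29, Count = 5
Average = 29/5 = 5.80
= avg=5.80, min=4, max=8


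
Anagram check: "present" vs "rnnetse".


Word 1: "present" → sorted: eenprst
Word 2: "rnnetse" → sorted: eennrst
Same letters? eenprst != eennrst
Anagram = No


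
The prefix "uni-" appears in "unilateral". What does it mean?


Prefix: uni-
As in: unilateral -> uni- + lateral
Meaning = one


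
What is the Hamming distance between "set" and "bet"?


Comparing character by character (same length = 3):
  Pos 0: 's' vs 'b' !=
  Pos 1: 'e' vs 'e' =
  Pos 2: 't' vs 't' =
Hamming distance = 1


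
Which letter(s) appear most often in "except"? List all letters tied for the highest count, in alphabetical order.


Word: "except"
Letter counts:
  'c': 1
  'e': 2
  'p': 1
  't': 1
  'x': 1
Maximum count = 2
Most frequent = 'e' (2 times each)


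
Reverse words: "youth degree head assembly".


Original: "youth degree head assembly"
Words (1..n): youth | degree | head | assembly
Reversed (n..1): assembly | head | degree | youth
Result = "assembly head degree youth"


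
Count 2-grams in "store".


Word: "store" (length 5)
Number of 2-grams = length - 2 + 1 = 5 - 2 + 1
= 4


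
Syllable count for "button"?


Word: "button"
Syllable breakdown: but | ton
Counting: 2 parts
= 2 syllables


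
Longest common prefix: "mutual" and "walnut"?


Word 1: "mutual"
Word 2: "walnut"
Comparing from start:
  Pos 0: 'm' != 'w' (stop)
LCP = "" (length 0)


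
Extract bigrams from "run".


Word: "run" (length 3)
Number of bigrams = 3 - 2 + 1 = 2
  Position 0: "ru"
  Position 1: "un"
Bigrams = "ru", "un"


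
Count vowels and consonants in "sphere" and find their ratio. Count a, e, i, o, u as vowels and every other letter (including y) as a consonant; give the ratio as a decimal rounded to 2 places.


Word: "sphere"
Vowels (a,e,i,o,u): 2
Consonants: 4
Ratio = 2/4
= 0.50


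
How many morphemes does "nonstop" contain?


Word: "nonstop"
Morphemes: non- | stop
Each morpheme carries meaning
= 2 morphemes


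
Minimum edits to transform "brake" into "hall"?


Word 1: "brake" (length 5)
Word 2: "hall" (length 4)
One optimal edit sequence (insert/delete/substitute each cost 1):
  1. delete 'b'  (+1)
  2. substitute 'r' -> 'h'  (+1)
  3. keep 'a'
  4. substitute 'k' -> 'l'  (+1)
  5. substitute 'e' -> 'l'  (+1)
Total edit operations: 4
Edit distance = 4


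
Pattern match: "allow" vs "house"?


Pattern of "allow": [0, 1, 1, 2, 3]
Pattern of "house": [0, 1, 2, 3, 4]
Patterns do not match
Same pattern = No


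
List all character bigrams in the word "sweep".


Word: "sweep" (length 5)
Number of bigrams = 5 - 2 + 1 = 4
  Position 0: "sw"
  Position 1: "we"
  Position 2: "ee"
  Position 3: "ep"
Bigrams = "sw", "we", "ee", "ep"


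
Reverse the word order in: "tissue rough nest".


Original: "tissue rough nest"
Words (1..n): tissue | rough | nest
Reversed (n..1): nest | rough | tissue
Result = "nest rough tissue"


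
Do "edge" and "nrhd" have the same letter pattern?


Pattern of "edge": [0, 1, 2, 0]
Pattern of "nrhd": [0, 1, 2, 3]
Patterns do not match
Same pattern = No


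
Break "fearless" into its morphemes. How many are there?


Word: "fearless"
Morphemes: fear / -less
Each morpheme carries meaning
= 2 morphemes


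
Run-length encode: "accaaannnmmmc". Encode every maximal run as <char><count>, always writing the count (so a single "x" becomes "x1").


String: "accaaannnmmmc"
Scanning for consecutive runs:
  'a' x 1
  'c' x 2
  'a' x 3
  'n' x 3
  'm' x 3
  'c' x 1
RLE = "a1c2a3n3m3c1"


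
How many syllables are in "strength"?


Word: "strength"
Syllable breakdown: strength
Counting: 1 part
= 1 syllable


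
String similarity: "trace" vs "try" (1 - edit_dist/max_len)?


Word 1: "trace" (length 5)
Word 2: "try" (length 3)
One optimal edit sequence:
  1. keep 't'
  2. keep 'r'
  3. delete 'a'  (+1)
  4. delete 'c'  (+1)
  5. substitute 'e' -> 'y'  (+1)
Edit distance = 3
Max length = max(5, 3) = 5
Similarity = 1 - 3/5
= 0.4000


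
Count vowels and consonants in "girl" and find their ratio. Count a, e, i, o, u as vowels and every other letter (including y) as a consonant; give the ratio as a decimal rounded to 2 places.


Word: "girl"
Vowels (a,e,i,o,u): 1
Consonants: 3
Ratio = 1/3
= 0.33


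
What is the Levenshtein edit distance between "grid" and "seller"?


Word 1: "grid" (length 4)
Word 2: "seller" (length 6)
One optimal edit sequence (insert/delete/substitute each cost 1):
  1. insert 's'  (+1)
  2. insert 'e'  (+1)
  3. substitute 'g' -> 'l'  (+1)
  4. substitute 'r' -> 'l'  (+1)
  5. substitute 'i' -> 'e'  (+1)
  6. substitute 'd' -> 'r'  (+1)
Total edit operations: 6
Edit distance = 6


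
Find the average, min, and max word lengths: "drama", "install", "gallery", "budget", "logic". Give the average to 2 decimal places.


Lengths: "drama"=5, "install"=7, "gallery"=7, "budget"=6, "logic"=5
Sum = 30, Count = 5
Average = 30/5 = 6.00
= avg=6.00, min=5, max=7


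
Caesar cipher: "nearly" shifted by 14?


Word: "nearly"
Shift: 14
Each letter → (letter + shift) mod 26:
  'n' (13) + 14 = 1 → 'b'
  'e' (4) + 14 = 18 → 's'
  'a' (0) + 14 = 14 → 'o'
  'r' (17) + 14 = 5 → 'f'
  'l' (11) + 14 = 25 → 'z'
  'y' (24) + 14 = 12 → 'm'
Result = "bsofzm"


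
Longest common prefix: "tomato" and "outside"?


Word 1: "tomato"
Word 2: "outside"
Comparing from start:
  Pos 0: 't' != 'o' (stop)
LCP = "" (length 0)


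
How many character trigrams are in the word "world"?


Word: "world" (length 5)
Number of 3-grams = length - 3 + 1 = 5 - 3 + 1
= 3


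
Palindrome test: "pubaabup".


Word: "pubaabup"
Reversed: "pubaabup"
Forward == Backward? pubaabup == pubaabup
Palindrome = Yes


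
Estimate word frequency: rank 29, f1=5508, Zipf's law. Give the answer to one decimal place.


Zipf's law: f(r) = f(1) / r
f(1) = 5508
f(29) = 5508 / 29
= 189.9 occurrences


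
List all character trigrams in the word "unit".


Word: "unit" (length 4)
Number of trigrams = 4 - 3 + 1 = 2
  Position 0: "uni"
  Position 1: "nit"
Trigrams = "uni", "nit"


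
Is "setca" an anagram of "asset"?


Word 1: "asset" → sorted: aesst
Word 2: "setca" → sorted: acest
Same letters? aesst != acest
Anagram = No


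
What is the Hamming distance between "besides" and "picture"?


Comparing character by character (same length = 7):
  Pos 0: 'b' vs 'p' !=
  Pos 1: 'e' vs 'i' !=
  Pos 2: 's' vs 'c' !=
  Pos 3: 'i' vs 't' !=
  Pos 4: 'd' vs 'u' !=
  Pos 5: 'e' vs 'r' !=
  Pos 6: 's' vs 'e' !=
Hamming distance = 7


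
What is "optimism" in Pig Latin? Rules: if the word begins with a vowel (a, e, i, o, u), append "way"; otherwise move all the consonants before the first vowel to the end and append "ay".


Word: "optimism"
Starts with vowel → add 'way'
Pig Latin = "optimismway"


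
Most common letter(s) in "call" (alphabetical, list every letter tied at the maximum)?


Word: "call"
Letter counts:
  'a': 1
  'c': 1
  'l': 2
Maximum count = 2
Most frequent = 'l' (2 times each)


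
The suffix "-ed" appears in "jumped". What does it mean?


Suffix: -ed
As in: jumped -> jump + -ed
Meaning = past tense


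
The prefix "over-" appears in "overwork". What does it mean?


Prefix: over-
Example: overwork = over- + work
Meaning = excessive


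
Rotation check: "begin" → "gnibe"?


Word: "begin", Candidate: "gnibe"
Method: check if candidate is substring of word+word
"beginbegin" contains "gnibe"? No
Is rotation = No


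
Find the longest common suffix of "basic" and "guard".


Word 1: "basic"
Word 2: "guard"
Comparing from end:
  Pos -1: 'c' != 'd' (stop)
LCS = "" (length 0)


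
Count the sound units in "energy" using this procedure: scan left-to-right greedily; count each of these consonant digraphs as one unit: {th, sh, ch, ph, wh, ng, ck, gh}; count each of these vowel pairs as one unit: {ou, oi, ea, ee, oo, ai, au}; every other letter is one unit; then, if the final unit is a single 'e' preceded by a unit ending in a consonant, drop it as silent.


Word: "energy" (6 letters)
Left-to-right scan:
  1. 'e' (letter)
  2. 'n' (letter)
  3. 'e' (letter)
  4. 'r' (letter)
  5. 'g' (letter)
  6. 'y' (letter)
Units from scan: 6
Sound units = 6 units


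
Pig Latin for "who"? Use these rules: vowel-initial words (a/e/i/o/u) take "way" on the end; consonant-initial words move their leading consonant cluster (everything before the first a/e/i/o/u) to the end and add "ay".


Word: "who"
Starts with consonant(s) → move to end, add 'ay'
Consonant cluster: "wh"
Pig Latin = "owhay"


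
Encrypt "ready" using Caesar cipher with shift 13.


Word: "ready"
Shift: 13
Each letter → (letter + shift) mod 26:
  'r' (17) + 13 = 4 → 'e'
  'e' (4) + 13 = 17 → 'r'
  'a' (0) + 13 = 13 → 'n'
  'd' (3) + 13 = 16 → 'q'
  'y' (24) + 13 = 11 → 'l'
Result = "ernql"


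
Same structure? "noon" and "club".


Pattern of "noon": [0, 1, 1, 0]
Pattern of "club": [0, 1, 2, 3]
Patterns do not match
Same pattern = No


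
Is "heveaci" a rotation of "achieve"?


Word: "achieve", Candidate: "heveaci"
Method: check if candidate is substring of word+word
"achieveachieve" contains "heveaci"? No
Is rotation = No


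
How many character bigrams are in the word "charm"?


Word: "charm" (length 5)
Number of 2-grams = length - 2 + 1 = 5 - 2 + 1
= 4


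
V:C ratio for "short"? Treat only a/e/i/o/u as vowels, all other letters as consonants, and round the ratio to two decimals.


Word: "short"
Vowels (a,e,i,o,u): 1
Consonants: 4
Ratio = 1/4
= 0.25


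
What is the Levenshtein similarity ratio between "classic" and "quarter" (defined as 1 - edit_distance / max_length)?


Word 1: "classic" (length 7)
Word 2: "quarter" (length 7)
One optimal edit sequence:
  1. substitute 'c' -> 'q'  (+1)
  2. substitute 'l' -> 'u'  (+1)
  3. keep 'a'
  4. substitute 's' -> 'r'  (+1)
  5. substitute 's' -> 't'  (+1)
  6. substitute 'i' -> 'e'  (+1)
  7. substitute 'c' -> 'r'  (+1)
Edit distance = 6
Max length = max(7, 7) = 7
Similarity = 1 - 6/7
= 0.1429


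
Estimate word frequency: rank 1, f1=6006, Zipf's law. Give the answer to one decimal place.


Zipf's law: f(r) = f(1) / r
f(1) = 6006
f(1) = 6006 / 1
= 6006.0 occurrences


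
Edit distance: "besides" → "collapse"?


Word 1: "besides" (length 7)
Word 2: "collapse" (length 8)
One optimal edit sequence (insert/delete/substitute each cost 1):
  1. substitute 'b' -> 'c'  (+1)
  2. substitute 'e' -> 'o'  (+1)
  3. substitute 's' -> 'l'  (+1)
  4. substitute 'i' -> 'l'  (+1)
  5. substitute 'd' -> 'a'  (+1)
  6. substitute 'e' -> 'p'  (+1)
  7. keep 's'
  8. insert 'e'  (+1)
Total edit operations: 7
Edit distance = 7


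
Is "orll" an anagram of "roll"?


Word 1: "roll" → sorted: llor
Word 2: "orll" → sorted: llor
Same letters? llor == llor
Anagram = Yes


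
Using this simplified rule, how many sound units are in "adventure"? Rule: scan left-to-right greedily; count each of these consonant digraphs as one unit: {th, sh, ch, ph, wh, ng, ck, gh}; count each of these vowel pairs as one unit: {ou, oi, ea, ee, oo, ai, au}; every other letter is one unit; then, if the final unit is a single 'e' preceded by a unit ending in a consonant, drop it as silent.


Word: "adventure" (9 letters)
Left-to-right scan:
  (1) 'a' (letter)
  (2) 'd' (letter)
  (3) 'v' (letter)
  (4) 'e' (letter)
  (5) 'n' (letter)
  (6) 't' (letter)
  (7) 'u' (letter)
  (8) 'r' (letter)
  (9) 'e' (letter)
Units from scan: 9
Final unit is 'e' after a consonant -> drop as silent (-1)
Sound units = 8 units


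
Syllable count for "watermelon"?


Word: "watermelon"
Syllable breakdown: wa · ter · mel · on
Counting: 4 parts
= 4 syllables


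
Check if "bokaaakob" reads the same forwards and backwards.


Word: "bokaaakob"
Reversed: "bokaaakob"
Forward == Backward? bokaaakob == bokaaakob
Palindrome = Yes


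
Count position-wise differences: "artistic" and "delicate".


Comparing character by character (same length = 8):
  Pos 0: 'a' vs 'd' !=
  Pos 1: 'r' vs 'e' !=
  Pos 2: 't' vs 'l' !=
  Pos 3: 'i' vs 'i' =
  Pos 4: 's' vs 'c' !=
  Pos 5: 't' vs 'a' !=
  Pos 6: 'i' vs 't' !=
  Pos 7: 'c' vs 'e' !=
Hamming distance = 7


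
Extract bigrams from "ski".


Word: "ski" (length 3)
Number of bigrams = 3 - 2 + 1 = 2
  Position 0: "sk"
  Position 1: "ki"
Bigrams = "sk", "ki"


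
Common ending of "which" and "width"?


Word 1: "which"
Word 2: "width"
Comparing from end:
  Pos -1: 'h' == 'h'
  Pos -2: 'c' != 't' (stop)
LCS = "h" (length 1)


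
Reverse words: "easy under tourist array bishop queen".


Original: "easy under tourist array bishop queen"
Words (1..n): easy | under | tourist | array | bishop | queen
Reversed (n..1): queen | bishop | array | tourist | under | easy
Result = "queen bishop array tourist under easy"


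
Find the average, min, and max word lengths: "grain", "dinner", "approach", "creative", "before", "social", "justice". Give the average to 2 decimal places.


Lengths: "grain"=5, "dinner"=6, "approach"=8, "creative"=8, "before"=6, "social"=6, "justice"=7
Sum = 46, Count = 7
Average = 46/7 = 6.57
= avg=6.57, min=5, max=8


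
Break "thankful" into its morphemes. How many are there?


Word: "thankful"
Morphemes: thank | -ful
Each morpheme carries meaning
= 2 morphemes


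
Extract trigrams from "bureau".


Word: "bureau" (length 6)
Number of trigrams = 6 - 3 + 1 = 4
  Position 0: "bur"
  Position 1: "ure"
  Position 2: "rea"
  Position 3: "eau"
Trigrams = "bur", "ure", "rea", "eau"


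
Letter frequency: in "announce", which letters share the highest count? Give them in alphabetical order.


Word: "announce"
Letter counts:
  'a': 1
  'c': 1
  'e': 1
  'n': 3
  'o': 1
  'u': 1
Maximum count = 3
Most frequent = 'n' (3 times each)


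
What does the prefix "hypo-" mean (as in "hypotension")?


Prefix: hypo-
Example: hypotension = hypo- + tension
Meaning = under / below normal


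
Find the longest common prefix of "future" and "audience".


Word 1: "future"
Word 2: "audience"
Comparing from start:
  Pos 0: 'f' != 'a' (stop)
LCP = "" (length 0)


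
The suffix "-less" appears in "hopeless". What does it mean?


Suffix: -less
As in: hopeless -> hope + -less
Meaning = without


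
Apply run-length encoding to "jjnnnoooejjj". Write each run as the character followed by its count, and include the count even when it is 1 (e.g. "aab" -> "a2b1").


String: "jjnnnoooejjj"
Scanning for consecutive runs:
  'j' x 2
  'n' x 3
  'o' x 3
  'e' x 1
  'j' x 3
RLE = "j2n3o3e1j3"


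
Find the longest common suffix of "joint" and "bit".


Word 1: "joint"
Word 2: "bit"
Comparing from end:
  Pos -1: 't' == 't'
  Pos -2: 'n' != 'i' (stop)
LCS = "t" (length 1)


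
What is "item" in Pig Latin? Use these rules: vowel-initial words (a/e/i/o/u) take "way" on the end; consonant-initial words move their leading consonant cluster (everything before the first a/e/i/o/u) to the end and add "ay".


Word: "item"
Starts with vowel → add 'way'
Pig Latin = "itemway"


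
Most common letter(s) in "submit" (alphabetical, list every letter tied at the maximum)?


Word: "submit"
Letter counts:
  'b': 1
  'i': 1
  'm': 1
  's': 1
  't': 1
  'u': 1
Maximum count = 1
Most frequent = 'b', 'i', 'm', 's', 't', 'u' (1 time each)


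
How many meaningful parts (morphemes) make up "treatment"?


Word: "treatment"
Morphemes: treat + -ment
Each morpheme carries meaning
= 2 morphemes


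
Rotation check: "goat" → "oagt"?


Word: "goat", Candidate: "oagt"
Method: check if candidate is substring of word+word
"goatgoat" contains "oagt"? No
Is rotation = No


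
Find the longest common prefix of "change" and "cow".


Word 1: "change"
Word 2: "cow"
Comparing from start:
  Pos 0: 'c' == 'c'
  Pos 1: 'h' != 'o' (stop)
LCP = "c" (length 1)


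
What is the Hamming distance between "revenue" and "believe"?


Comparing character by character (same length = 7):
  Pos 0: 'r' vs 'b' !=
  Pos 1: 'e' vs 'e' =
  Pos 2: 'v' vs 'l' !=
  Pos 3: 'e' vs 'i' !=
  Pos 4: 'n' vs 'e' !=
  Pos 5: 'u' vs 'v' !=
  Pos 6: 'e' vs 'e' =
Hamming distance = 5


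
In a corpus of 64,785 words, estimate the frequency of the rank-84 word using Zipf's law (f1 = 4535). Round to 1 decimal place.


Zipf's law: f(r) = f(1) / r
f(1) = 4535
f(84) = 4535 / 84
= 54.0 occurrences


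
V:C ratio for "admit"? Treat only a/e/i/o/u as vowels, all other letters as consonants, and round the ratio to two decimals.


Word: "admit"
Vowels (a,e,i,o,u): 2
Consonants: 3
Ratio = 2/3
= 0.67


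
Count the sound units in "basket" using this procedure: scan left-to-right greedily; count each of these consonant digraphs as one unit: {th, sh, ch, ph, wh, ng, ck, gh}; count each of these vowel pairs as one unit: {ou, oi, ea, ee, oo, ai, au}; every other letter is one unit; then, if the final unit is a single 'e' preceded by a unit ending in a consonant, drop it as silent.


Word: "basket" (6 letters)
Left-to-right scan:
  (1) 'b' (letter)
  (2) 'a' (letter)
  (3) 's' (letter)
  (4) 'k' (letter)
  (5) 'e' (letter)
  (6) 't' (letter)
Units from scan: 6
Sound units = 6 units


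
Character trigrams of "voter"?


Word: "voter" (length 5)
Number of trigrams = 5 - 3 + 1 = 3
  Position 0: "vot"
  Position 1: "ote"
  Position 2: "ter"
Trigrams = "vot", "ote", "ter"


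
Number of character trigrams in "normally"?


Word: "normally" (length 8)
Number of 3-grams = length - 3 + 1 = 8 - 3 + 1
= 6


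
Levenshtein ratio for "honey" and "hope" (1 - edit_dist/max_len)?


Word 1: "honey" (length 5)
Word 2: "hope" (length 4)
One optimal edit sequence:
  1. keep 'h'
  2. keep 'o'
  3. substitute 'n' -> 'p'  (+1)
  4. keep 'e'
  5. delete 'y'  (+1)
Edit distance = 2
Max length = max(5, 4) = 5
Similarity = 1 - 2/5
= 0.6000


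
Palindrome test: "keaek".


Word: "keaek"
Reversed: "keaek"
Forward == Backward? keaek == keaek
Palindrome = Yes


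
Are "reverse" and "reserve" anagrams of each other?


Word 1: "reverse" → sorted: eeerrsv
Word 2: "reserve" → sorted: eeerrsv
Same letters? eeerrsv == eeerrsv
Anagram = Yes


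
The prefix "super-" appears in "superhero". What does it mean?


Prefix: super-
Example: superhero = super- + hero
Meaning = above / beyond


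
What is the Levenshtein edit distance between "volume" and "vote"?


Word 1: "volume" (length 6)
Word 2: "vote" (length 4)
One optimal edit sequence (insert/delete/substitute each cost 1):
  1. keep 'v'
  2. keep 'o'
  3. delete 'l'  (+1)
  4. delete 'u'  (+1)
  5. substitute 'm' -> 't'  (+1)
  6. keep 'e'
Total edit operations: 3
Edit distance = 3


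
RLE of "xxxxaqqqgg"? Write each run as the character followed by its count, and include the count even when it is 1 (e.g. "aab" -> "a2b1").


String: "xxxxaqqqgg"
Scanning for consecutive runs:
  'x' x 4
  'a' x 1
  'q' x 3
  'g' x 2
RLE = "x4a1q3g2"


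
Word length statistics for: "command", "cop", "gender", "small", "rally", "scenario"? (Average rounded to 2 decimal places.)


Lengths: "command"=7, "cop"=3, "gender"=6, "small"=5, "rally"=5, "scenario"=8
Sum = 34, Count = 6
Average = 34/6 = 5.67
= avg=5.67, min=3, max=8


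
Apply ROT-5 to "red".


Word: "red"
Shift: 5
Each letter → (letter + shift) mod 26:
  'r' (17) + 5 = 22 → 'w'
  'e' (4) + 5 = 9 → 'j'
  'd' (3) + 5 = 8 → 'i'
Result = "wji"


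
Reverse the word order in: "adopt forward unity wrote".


Original: "adopt forward unity wrote"
Words (1..n): adopt | forward | unity | wrote
Reversed (n..1): wrote | unity | forward | adopt
Result = "wrote unity forward adopt"


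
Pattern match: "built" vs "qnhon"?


Pattern of "built": [0, 1, 2, 3, 4]
Pattern of "qnhon": [0, 1, 2, 3, 1]
Patterns do not match
Same pattern = No


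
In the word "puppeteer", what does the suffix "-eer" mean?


Suffix: -eer
As in: puppeteer -> puppet + -eer
Meaning = one who is concerned with


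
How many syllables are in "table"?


Word: "table"
Syllable breakdown: ta / ble
Counting: 2 parts
= 2 syllables


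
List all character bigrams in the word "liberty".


Word: "liberty" (length 7)
Number of bigrams = 7 - 2 + 1 = 6
  Position 0: "li"
  Position 1: "ib"
  Position 2: "be"
  Position 3: "er"
  Position 4: "rt"
  Position 5: "ty"
Bigrams = "li", "ib", "be", "er", "rt", "ty"


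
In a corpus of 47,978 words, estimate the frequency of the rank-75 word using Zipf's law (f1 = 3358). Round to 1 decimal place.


Zipf's law: f(r) = f(1) / r
f(1) = 3358
f(75) = 3358 / 75
= 44.8 occurrences


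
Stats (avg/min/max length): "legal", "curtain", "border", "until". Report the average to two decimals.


Lengths: "legal"=5, "curtain"=7, "border"=6, "until"=5
Sum = 23, Count = 4
Average = 23/4 = 5.75
= avg=5.75, min=5, max=7


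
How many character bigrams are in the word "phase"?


Word: "phase" (length 5)
Number of 2-grams = length - 2 + 1 = 5 - 2 + 1
= 4


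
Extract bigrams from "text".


Word: "text" (length 4)
Number of bigrams = 4 - 2 + 1 = 3
  Position 0: "te"
  Position 1: "ex"
  Position 2: "xt"
Bigrams = "te", "ex", "xt"


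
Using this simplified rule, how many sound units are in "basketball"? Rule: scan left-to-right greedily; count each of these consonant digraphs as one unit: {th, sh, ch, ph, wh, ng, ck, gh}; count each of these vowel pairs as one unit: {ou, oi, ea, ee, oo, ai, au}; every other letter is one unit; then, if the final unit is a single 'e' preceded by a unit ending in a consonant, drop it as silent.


Word: "basketball" (10 letters)
Left-to-right scan:
  1. 'b' (letter)
  2. 'a' (letter)
  3. 's' (letter)
  4. 'k' (letter)
  5. 'e' (letter)
  6. 't' (letter)
  7. 'b' (letter)
  8. 'a' (letter)
  9. 'l' (letter)
  10. 'l' (letter)
Units from scan: 10
Sound units = 10 units


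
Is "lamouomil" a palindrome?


Word: "lamouomil"
Reversed: "limouomal"
Forward == Backward? lamouomil != limouomal
Palindrome = No


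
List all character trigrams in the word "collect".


Word: "collect" (length 7)
Number of trigrams = 7 - 3 + 1 = 5
  Position 0: "col"
  Position 1: "oll"
  Position 2: "lle"
  Position 3: "lec"
  Position 4: "ect"
Trigrams = "col", "oll", "lle", "lec", "ect"


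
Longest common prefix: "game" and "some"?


Word 1: "game"
Word 2: "some"
Comparing from start:
  Pos 0: 'g' != 's' (stop)
LCP = "" (length 0)


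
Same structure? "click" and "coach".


Pattern of "click": [0, 1, 2, 0, 3]
Pattern of "coach": [0, 1, 2, 0, 3]
Patterns match
Same pattern = Yes


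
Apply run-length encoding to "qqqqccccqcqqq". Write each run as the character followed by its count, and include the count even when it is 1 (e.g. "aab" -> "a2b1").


String: "qqqqccccqcqqq"
Scanning for consecutive runs:
  'q' x 4
  'c' x 4
  'q' x 1
  'c' x 1
  'q' x 3
RLE = "q4c4q1c1q3"


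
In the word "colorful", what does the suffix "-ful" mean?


Suffix: -ful
Example: colorful (color + -ful)
Meaning = full of


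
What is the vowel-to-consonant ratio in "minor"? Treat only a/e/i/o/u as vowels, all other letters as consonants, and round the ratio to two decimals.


Word: "minor"
Vowels (a,e,i,o,u): 2
Consonants: 3
Ratio = 2/3
= 0.67


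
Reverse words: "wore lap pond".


Original: "wore lap pond"
Words (1..n): wore | lap | pond
Reversed (n..1): pond | lap | wore
Result = "pond lap wore"


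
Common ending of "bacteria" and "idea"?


Word 1: "bacteria"
Word 2: "idea"
Comparing from end:
  Pos -1: 'a' == 'a'
  Pos -2: 'i' != 'e' (stop)
LCS = "a" (length 1)


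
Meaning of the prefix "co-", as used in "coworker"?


Prefix: co-
Example: coworker = co- + worker
Meaning = together


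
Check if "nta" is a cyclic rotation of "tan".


Word: "tan", Candidate: "nta"
Method: check if candidate is substring of word+word
"tantan" contains "nta"? Yes
Is rotation = Yes


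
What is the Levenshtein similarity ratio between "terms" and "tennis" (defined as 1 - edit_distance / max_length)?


Word 1: "terms" (length 5)
Word 2: "tennis" (length 6)
One optimal edit sequence:
  1. keep 't'
  2. keep 'e'
  3. insert 'n'  (+1)
  4. substitute 'r' -> 'n'  (+1)
  5. substitute 'm' -> 'i'  (+1)
  6. keep 's'
Edit distance = 3
Max length = max(5, 6) = 6
Similarity = 1 - 3/6
= 0.5000


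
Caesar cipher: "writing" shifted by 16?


Word: "writing"
Shift: 16
Each letter → (letter + shift) mod 26:
  'w' (22) + 16 = 12 → 'm'
  'r' (17) + 16 = 7 → 'h'
  'i' (8) + 16 = 24 → 'y'
  't' (19) + 16 = 9 → 'j'
  'i' (8) + 16 = 24 → 'y'
  'n' (13) + 16 = 3 → 'd'
  'g' (6) + 16 = 22 → 'w'
Result = "mhyjydw"


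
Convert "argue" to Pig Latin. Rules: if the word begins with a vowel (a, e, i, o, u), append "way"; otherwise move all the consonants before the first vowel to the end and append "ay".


Word: "argue"
Starts with vowel → add 'way'
Pig Latin = "argueway"


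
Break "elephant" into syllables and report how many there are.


Word: "elephant"
Syllable breakdown: el · e · phant
Counting: 3 parts
= 3 syllables


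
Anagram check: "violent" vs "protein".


Word 1: "violent" → sorted: eilnotv
Word 2: "protein" → sorted: einoprt
Same letters? eilnotv != einoprt
Anagram = No


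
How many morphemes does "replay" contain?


Word: "replay"
Morphemes: re- | play
Each morpheme carries meaning
= 2 morphemes


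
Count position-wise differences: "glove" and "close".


Comparing character by character (same length = 5):
  Pos 0: 'g' vs 'c' !=
  Pos 1: 'l' vs 'l' =
  Pos 2: 'o' vs 'o' =
  Pos 3: 'v' vs 's' !=
  Pos 4: 'e' vs 'e' =
Hamming distance = 2


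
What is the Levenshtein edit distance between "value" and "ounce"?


Word 1: "value" (length 5)
Word 2: "ounce" (length 5)
One optimal edit sequence (insert/delete/substitute each cost 1):
  1. substitute 'v' -> 'o'  (+1)
  2. substitute 'a' -> 'u'  (+1)
  3. substitute 'l' -> 'n'  (+1)
  4. substitute 'u' -> 'c'  (+1)
  5. keep 'e'
Total edit operations: 4
Edit distance = 4


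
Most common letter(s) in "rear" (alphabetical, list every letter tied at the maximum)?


Word: "rear"
Letter counts:
  'a': 1
  'e': 1
  'r': 2
Maximum count = 2
Most frequent = 'r' (2 times each)


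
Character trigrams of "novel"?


Word: "novel" (length 5)
Number of trigrams = 5 - 3 + 1 = 3
  Position 0: "nov"
  Position 1: "ove"
  Position 2: "vel"
Trigrams = "nov", "ove", "vel"


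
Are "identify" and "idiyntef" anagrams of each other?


Word 1: "identify" → sorted: defiinty
Word 2: "idiyntef" → sorted: defiinty
Same letters? defiinty == defiinty
Anagram = Yes


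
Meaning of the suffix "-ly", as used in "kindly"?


Suffix: -ly
Example: kindly = kind + -ly
Meaning = in a manner


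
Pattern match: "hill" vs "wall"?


Pattern of "hill": [0, 1, 2, 2]
Pattern of "wall": [0, 1, 2, 2]
Patterns match
Same pattern = Yes


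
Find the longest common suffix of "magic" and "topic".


Word 1: "magic"
Word 2: "topic"
Comparing from end:
  Pos -1: 'c' == 'c'
  Pos -2: 'i' == 'i'
  Pos -3: 'g' != 'p' (stop)
LCS = "ic" (length 2)


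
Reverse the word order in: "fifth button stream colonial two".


Original: "fifth button stream colonial two"
Words (1..n): fifth | button | stream | colonial | two
Reversed (n..1): two | colonial | stream | button | fifth
Result = "two colonial stream button fifth"


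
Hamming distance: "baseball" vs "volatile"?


Comparing character by character (same length = 8):
  Pos 0: 'b' vs 'v' !=
  Pos 1: 'a' vs 'o' !=
  Pos 2: 's' vs 'l' !=
  Pos 3: 'e' vs 'a' !=
  Pos 4: 'b' vs 't' !=
  Pos 5: 'a' vs 'i' !=
  Pos 6: 'l' vs 'l' =
  Pos 7: 'l' vs 'e' !=
Hamming distance = 7


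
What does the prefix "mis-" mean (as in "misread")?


Prefix: mis-
As in: misread -> mis- + read
Meaning = wrongly


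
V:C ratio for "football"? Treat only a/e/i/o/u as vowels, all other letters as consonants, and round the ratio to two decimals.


Word: "football"
Vowels (a,e,i,o,u): 3
Consonants: 5
Ratio = 3/5
= 0.60


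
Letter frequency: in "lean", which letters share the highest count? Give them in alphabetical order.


Word: "lean"
Letter counts:
  'a': 1
  'e': 1
  'l': 1
  'n': 1
Maximum count = 1
Most frequent = 'a', 'e', 'l', 'n' (1 time each)


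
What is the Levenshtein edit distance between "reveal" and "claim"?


Word 1: "reveal" (length 6)
Word 2: "claim" (length 5)
One optimal edit sequence (insert/delete/substitute each cost 1):
  1. delete 'r'  (+1)
  2. substitute 'e' -> 'c'  (+1)
  3. substitute 'v' -> 'l'  (+1)
  4. substitute 'e' -> 'a'  (+1)
  5. substitute 'a' -> 'i'  (+1)
  6. substitute 'l' -> 'm'  (+1)
Total edit operations: 6
Edit distance = 6


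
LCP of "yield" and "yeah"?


Word 1: "yield"
Word 2: "yeah"
Comparing from start:
  Pos 0: 'y' == 'y'
  Pos 1: 'i' != 'e' (stop)
LCP = "y" (length 1)


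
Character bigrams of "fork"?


Word: "fork" (length 4)
Number of bigrams = 4 - 2 + 1 = 3
  Position 0: "fo"
  Position 1: "or"
  Position 2: "rk"
Bigrams = "fo", "or", "rk"


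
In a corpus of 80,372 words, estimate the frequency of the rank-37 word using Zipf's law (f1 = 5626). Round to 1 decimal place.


Zipf's law: f(r) = f(1) / r
f(1) = 5626
f(37) = 5626 / 37
= 152.1 occurrences


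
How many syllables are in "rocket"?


Word: "rocket"
Syllable breakdown: rock-et
Counting: 2 parts
= 2 syllables


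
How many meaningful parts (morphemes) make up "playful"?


Word: "playful"
Morphemes: play | -ful
Each morpheme carries meaning
= 2 morphemes


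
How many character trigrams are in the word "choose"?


Word: "choose" (length 6)
Number of 3-grams = length - 3 + 1 = 6 - 3 + 1
= 4


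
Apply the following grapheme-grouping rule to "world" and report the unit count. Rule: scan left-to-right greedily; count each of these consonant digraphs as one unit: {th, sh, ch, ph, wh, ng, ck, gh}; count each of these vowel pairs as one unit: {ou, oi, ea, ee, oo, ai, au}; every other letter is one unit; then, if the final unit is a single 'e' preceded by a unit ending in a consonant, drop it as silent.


Word: "world" (5 letters)
Left-to-right scan:
  [1] 'w' (letter)
  [2] 'o' (letter)
  [3] 'r' (letter)
  [4] 'l' (letter)
  [5] 'd' (letter)
Units from scan: 5
Sound units = 5 units


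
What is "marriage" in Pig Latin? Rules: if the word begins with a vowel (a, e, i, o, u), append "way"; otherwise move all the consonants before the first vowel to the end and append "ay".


Word: "marriage"
Starts with consonant(s) → move to end, add 'ay'
Consonant cluster: "m"
Pig Latin = "arriagemay"


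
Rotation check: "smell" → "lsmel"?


Word: "smell", Candidate: "lsmel"
Method: check if candidate is substring of word+word
"smellsmell" contains "lsmel"? Yes
Is rotation = Yes


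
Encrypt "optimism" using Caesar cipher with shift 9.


Word: "optimism"
Shift: 9
Each letter → (letter + shift) mod 26:
  'o' (14) + 9 = 23 → 'x'
  'p' (15) + 9 = 24 → 'y'
  't' (19) + 9 = 2 → 'c'
  'i' (8) + 9 = 17 → 'r'
  'm' (12) + 9 = 21 → 'v'
  'i' (8) + 9 = 17 → 'r'
  's' (18) + 9 = 1 → 'b'
  'm' (12) + 9 = 21 → 'v'
Result = "xycrvrbv"


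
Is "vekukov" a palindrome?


Word: "vekukov"
Reversed: "vokukev"
Forward == Backward? vekukov != vokukev
Palindrome = No


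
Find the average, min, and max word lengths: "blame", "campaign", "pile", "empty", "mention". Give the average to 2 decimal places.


Lengths: "blame"=5, "campaign"=8, "pile"=4, "empty"=5, "mention"=7
Sum = 29, Count = 5
Average = 29/5 = 5.80
= avg=5.80, min=4, max=8


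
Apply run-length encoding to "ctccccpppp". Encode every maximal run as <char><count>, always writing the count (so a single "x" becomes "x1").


String: "ctccccpppp"
Scanning for consecutive runs:
  'c' x 1
  't' x 1
  'c' x 4
  'p' x 4
RLE = "c1t1c4p4"


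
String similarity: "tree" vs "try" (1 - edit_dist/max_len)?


Word 1: "tree" (length 4)
Word 2: "try" (length 3)
One optimal edit sequence:
  1. keep 't'
  2. keep 'r'
  3. delete 'e'  (+1)
  4. substitute 'e' -> 'y'  (+1)
Edit distance = 2
Max length = max(4, 3) = 4
Similarity = 1 - 2/4
= 0.5000


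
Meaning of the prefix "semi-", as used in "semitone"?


Prefix: semi-
Example: semitone (semi- + tone)
Meaning = half


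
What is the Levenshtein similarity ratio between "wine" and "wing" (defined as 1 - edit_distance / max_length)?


Word 1: "wine" (length 4)
Word 2: "wing" (length 4)
One optimal edit sequence:
  1. keep 'w'
  2. keep 'i'
  3. keep 'n'
  4. substitute 'e' -> 'g'  (+1)
Edit distance = 1
Max length = max(4, 4) = 4
Similarity = 1 - 1/4
= 0.7500
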